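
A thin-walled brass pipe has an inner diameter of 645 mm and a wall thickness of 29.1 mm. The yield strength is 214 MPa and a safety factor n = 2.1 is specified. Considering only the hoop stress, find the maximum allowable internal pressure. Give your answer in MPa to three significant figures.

p_allow = 9.20 MPa

σ_allow = 214/2.1 = 101.9 MPa.
σ_h = pD/(2t) → p_allow = 2σ_allow t/D = 2×101.9×29.1/645 = 9.195 MPa.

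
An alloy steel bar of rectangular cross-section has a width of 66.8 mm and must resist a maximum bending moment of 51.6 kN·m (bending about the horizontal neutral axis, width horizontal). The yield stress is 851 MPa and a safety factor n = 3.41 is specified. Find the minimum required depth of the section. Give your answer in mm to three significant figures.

σ_allow = 851/3.41 = 249.6 MPa.
For a rectangular section σ = 6M/(bh²), so h² = 6M/(b σ_allow) = 6×5.1600×10^7/(66.8×249.6) = 18570 mm².
h = 136.3 mm.

h = 136 mm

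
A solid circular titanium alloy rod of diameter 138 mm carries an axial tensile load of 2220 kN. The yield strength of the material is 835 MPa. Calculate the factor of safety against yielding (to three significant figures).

n = 5.63

A = πd²/4 = 14960 mm².
σ = F/A = 2220000/14960 = 148.4 MPa.
n = 835/148.4 = 5.626.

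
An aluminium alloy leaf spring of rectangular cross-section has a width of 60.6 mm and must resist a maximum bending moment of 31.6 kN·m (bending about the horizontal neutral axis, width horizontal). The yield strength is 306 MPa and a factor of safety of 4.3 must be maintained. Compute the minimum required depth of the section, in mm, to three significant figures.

h = 210 mm

σ_allow = 306/4.3 = 71.16 MPa.
For a rectangular section σ = 6M/(bh²), so h² = 6M/(b σ_allow) = 6×3.1600×10^7/(60.6×71.16) = 43970 mm².
h = 209.7 mm.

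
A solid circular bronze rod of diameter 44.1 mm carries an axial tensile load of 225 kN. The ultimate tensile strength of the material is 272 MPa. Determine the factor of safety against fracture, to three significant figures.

A = πd²/4 = 1527 mm².
σ = F/A = 225000/1527 = 147.3 MPa.
n = 272/147.3 = 1.847.

n = 1.85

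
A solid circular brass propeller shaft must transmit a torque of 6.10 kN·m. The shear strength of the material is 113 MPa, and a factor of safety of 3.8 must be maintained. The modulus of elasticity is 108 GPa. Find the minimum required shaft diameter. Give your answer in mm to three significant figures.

d = 101 mm

Allowable shear stress τ_allow = 113/3.8 = 29.74 MPa.
For a solid shaft τ = 16T/(πd³), so d³ = 16T/(π τ_allow) = 16×6100000/(π×29.74) = 1.045×10^6 mm³.
d = (1.045×10^6)^(1/3) = 101.5 mm.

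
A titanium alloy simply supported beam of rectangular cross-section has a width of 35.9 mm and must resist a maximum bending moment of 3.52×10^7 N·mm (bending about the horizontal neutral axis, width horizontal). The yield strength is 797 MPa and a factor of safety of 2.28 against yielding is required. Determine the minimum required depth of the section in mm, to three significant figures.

σ_allow = 797/2.28 = 349.6 MPa.
For a rectangular section σ = 6M/(bh²), so h² = 6M/(b σ_allow) = 6×3.5200×10^7/(35.9×349.6) = 16830 mm².
h = 129.7 mm.

h = 130 mm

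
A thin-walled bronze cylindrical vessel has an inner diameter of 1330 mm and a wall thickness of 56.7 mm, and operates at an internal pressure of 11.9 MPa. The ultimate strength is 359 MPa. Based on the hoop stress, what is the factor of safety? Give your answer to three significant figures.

n = 2.57

σ_h = pD/(2t) = 11.9×1330/(2×56.7) = 139.6 MPa.
n = 359/139.6 = 2.572.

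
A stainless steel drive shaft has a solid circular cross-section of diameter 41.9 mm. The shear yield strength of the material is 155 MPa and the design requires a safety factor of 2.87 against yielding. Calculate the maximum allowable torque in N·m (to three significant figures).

T_allow = 780 N·m

τ_allow = 155/2.87 = 54.01 MPa.
For a solid shaft T_allow = τ_allow·πd³/16; πd³/16 = π×41.9³/16 = 14440 mm³.
T_allow = 54.01×14440 = 780000 N·mm = 780.0 N·m.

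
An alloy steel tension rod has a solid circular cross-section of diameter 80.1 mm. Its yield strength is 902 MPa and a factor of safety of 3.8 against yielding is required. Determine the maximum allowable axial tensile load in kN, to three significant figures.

σ_allow = 902/3.8 = 237.4 MPa.
A = πd²/4 = π×80.1²/4 = 5039 mm².
F_allow = σ_allow × A = 237.4×5039 = 1.196×10^6 N.

F_allow = 1200 kN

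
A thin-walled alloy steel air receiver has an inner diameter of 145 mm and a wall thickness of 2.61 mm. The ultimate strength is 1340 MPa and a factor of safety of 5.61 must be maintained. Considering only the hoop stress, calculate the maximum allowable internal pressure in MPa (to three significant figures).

σ_allow = 1340/5.61 = 238.9 MPa.
σ_h = pD/(2t) → p_allow = 2σ_allow t/D = 2×238.9×2.61/145 = 8.599 MPa.

p_allow = 8.60 MPa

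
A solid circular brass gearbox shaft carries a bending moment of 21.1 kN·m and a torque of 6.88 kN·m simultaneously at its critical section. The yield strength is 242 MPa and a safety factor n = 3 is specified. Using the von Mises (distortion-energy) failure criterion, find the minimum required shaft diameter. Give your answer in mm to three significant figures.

d = 140 mm

σ_allow = σ_y/n = 242/3 = 80.67 MPa.
For a solid shaft σ_b = 32M/(πd³) and τ = 16T/(πd³), so the von Mises stress is σ' = (16/πd³)·√(4M²+3T²).
√(4M²+3T²) = √(4×(2.110×10^7)² + 3×(6.880×10^6)²) = 4.385×10^7 N·mm.
d³ = 16×4.385×10^7/(π×80.67) = 2.769×10^6 mm³.
d = 140.4 mm.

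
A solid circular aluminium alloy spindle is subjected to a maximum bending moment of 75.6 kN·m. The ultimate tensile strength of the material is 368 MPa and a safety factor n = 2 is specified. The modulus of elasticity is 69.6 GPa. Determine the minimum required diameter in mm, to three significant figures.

d = 161 mm

σ_allow = 368/2 = 184.0 MPa.
For a solid circular section σ = 32M/(πd³), so d³ = 32M/(π σ_allow) = 32×7.5600×10^7/(π×184.0) = 4.185×10^6 mm³.
d = 161.2 mm.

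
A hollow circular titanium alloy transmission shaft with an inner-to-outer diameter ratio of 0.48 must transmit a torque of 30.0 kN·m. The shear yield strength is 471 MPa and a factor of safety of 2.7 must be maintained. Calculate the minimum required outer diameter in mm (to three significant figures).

τ_allow = 471/2.7 = 174.4 MPa.
For a hollow shaft τ = 16T/[πd_o³(1−k⁴)] with k = 0.48, so 1−k⁴ = 0.9469.
d_o³ = 16T/[π τ_allow (1−k⁴)] = 16×3.0000×10^7/(π×174.4×0.9469) = 925000 mm³.
d_o = 97.43 mm.

d_o = 97.4 mm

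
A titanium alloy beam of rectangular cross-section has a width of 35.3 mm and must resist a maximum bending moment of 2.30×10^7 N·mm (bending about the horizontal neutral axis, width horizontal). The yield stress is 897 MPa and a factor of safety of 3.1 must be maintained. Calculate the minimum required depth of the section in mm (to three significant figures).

σ_allow = 897/3.1 = 289.4 MPa.
For a rectangular section σ = 6M/(bh²), so h² = 6M/(b σ_allow) = 6×2.3000×10^7/(35.3×289.4) = 13510 mm².
h = 116.2 mm.

h = 116 mm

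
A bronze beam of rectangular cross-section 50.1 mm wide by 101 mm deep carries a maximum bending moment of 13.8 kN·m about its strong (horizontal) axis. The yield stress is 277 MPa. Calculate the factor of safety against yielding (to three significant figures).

Section modulus S = bh²/6 = 50.1×101²/6 = 85180 mm³.
σ = M/S = 1.3800×10^7/85180 = 162.0 MPa.
n = 277/162.0 = 1.710.

n = 1.71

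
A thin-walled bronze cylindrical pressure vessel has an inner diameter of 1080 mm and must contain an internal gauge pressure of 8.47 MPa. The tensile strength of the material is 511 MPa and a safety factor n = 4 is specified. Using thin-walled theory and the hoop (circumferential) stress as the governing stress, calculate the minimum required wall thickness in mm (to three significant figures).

σ_allow = 511/4 = 127.8 MPa.
Hoop stress σ_h = pD/(2t), so t = pD/(2σ_allow) = 8.47×1080/(2×127.8) = 35.80 mm.

t = 35.8 mm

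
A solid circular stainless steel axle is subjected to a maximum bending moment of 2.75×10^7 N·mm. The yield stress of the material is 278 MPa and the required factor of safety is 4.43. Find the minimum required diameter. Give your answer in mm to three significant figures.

σ_allow = 278/4.43 = 62.75 MPa.
For a solid circular section σ = 32M/(πd³), so d³ = 32M/(π σ_allow) = 32×2.7500×10^7/(π×62.75) = 4.464×10^6 mm³.
d = 164.7 mm.

d = 165 mm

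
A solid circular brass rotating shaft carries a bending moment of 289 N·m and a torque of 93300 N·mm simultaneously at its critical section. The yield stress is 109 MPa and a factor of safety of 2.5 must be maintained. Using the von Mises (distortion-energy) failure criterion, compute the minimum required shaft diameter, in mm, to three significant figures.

σ_allow = σ_y/n = 109/2.5 = 43.60 MPa.
For a solid shaft σ_b = 32M/(πd³) and τ = 16T/(πd³), so the von Mises stress is σ' = (16/πd³)·√(4M²+3T²).
√(4M²+3T²) = √(4×(289000)² + 3×(93300)²) = 600200 N·mm.
d³ = 16×600200/(π×43.60) = 70110 mm³.
d = 41.23 mm.

d = 41.2 mm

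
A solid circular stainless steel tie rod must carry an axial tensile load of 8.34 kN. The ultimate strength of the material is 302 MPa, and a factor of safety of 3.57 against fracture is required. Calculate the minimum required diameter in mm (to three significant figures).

d = 11.2 mm

Allowable stress σ_allow = 302/3.57 = 84.59 MPa.
Required area A = F/σ_allow = 8340.0/84.59 = 98.59 mm².
A = πd²/4 → d = √(4A/π) = 11.20 mm.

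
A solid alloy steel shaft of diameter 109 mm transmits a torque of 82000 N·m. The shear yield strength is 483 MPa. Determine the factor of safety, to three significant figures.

n = 1.50

τ = 16T/(πd³) = 16×8.2000×10^7/(π×109³) = 322.5 MPa.
n = τ_limit/τ = 483/322.5 = 1.498.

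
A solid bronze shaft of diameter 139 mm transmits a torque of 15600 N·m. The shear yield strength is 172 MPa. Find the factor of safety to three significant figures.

τ = 16T/(πd³) = 16×1.5600×10^7/(π×139³) = 29.58 MPa.
n = τ_limit/τ = 172/29.58 = 5.814.

n = 5.81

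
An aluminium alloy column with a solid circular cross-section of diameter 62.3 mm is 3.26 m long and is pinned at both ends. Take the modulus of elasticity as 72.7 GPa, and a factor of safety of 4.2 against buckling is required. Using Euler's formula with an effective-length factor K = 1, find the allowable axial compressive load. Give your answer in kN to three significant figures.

I = πd⁴/64 = π×62.3⁴/64 = 739500 mm⁴.
Effective length L_e = KL = 1×3.26 m = 3260 mm.
Euler critical load P_cr = π²EI/L_e² = π²×72700×739500/3260² = 49930 N.
P_allow = P_cr/n = 49930/4.2 = 11890 N.

P_allow = 11.9 kN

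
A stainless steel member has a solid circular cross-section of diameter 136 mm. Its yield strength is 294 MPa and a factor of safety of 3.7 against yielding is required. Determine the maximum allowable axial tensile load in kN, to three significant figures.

σ_allow = 294/3.7 = 79.46 MPa.
A = πd²/4 = π×136²/4 = 14530 mm².
F_allow = σ_allow × A = 79.46×14530 = 1.154×10^6 N.

F_allow = 1150 kN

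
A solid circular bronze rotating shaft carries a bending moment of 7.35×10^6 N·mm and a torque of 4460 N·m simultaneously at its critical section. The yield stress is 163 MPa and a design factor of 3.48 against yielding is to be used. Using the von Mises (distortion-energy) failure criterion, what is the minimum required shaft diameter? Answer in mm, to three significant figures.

d = 122 mm

σ_allow = σ_y/n = 163/3.48 = 46.84 MPa.
For a solid shaft σ_b = 32M/(πd³) and τ = 16T/(πd³), so the von Mises stress is σ' = (16/πd³)·√(4M²+3T²).
√(4M²+3T²) = √(4×(7.350×10^6)² + 3×(4.460×10^6)²) = 1.661×10^7 N·mm.
d³ = 16×1.661×10^7/(π×46.84) = 1.806×10^6 mm³.
d = 121.8 mm.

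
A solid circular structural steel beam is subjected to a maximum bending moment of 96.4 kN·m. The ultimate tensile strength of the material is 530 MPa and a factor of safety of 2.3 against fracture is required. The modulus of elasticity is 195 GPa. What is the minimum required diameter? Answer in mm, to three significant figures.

d = 162 mm

σ_allow = 530/2.3 = 230.4 MPa.
For a solid circular section σ = 32M/(πd³), so d³ = 32M/(π σ_allow) = 32×9.6400×10^7/(π×230.4) = 4.261×10^6 mm³.
d = 162.1 mm.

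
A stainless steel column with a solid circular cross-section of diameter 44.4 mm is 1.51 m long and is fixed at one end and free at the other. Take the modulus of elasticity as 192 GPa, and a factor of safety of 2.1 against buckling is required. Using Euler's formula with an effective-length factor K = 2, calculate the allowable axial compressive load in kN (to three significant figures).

I = πd⁴/64 = π×44.4⁴/64 = 190800 mm⁴.
Effective length L_e = KL = 2×1.51 m = 3020 mm.
Euler critical load P_cr = π²EI/L_e² = π²×192000×190800/3020² = 39640 N.
P_allow = P_cr/n = 39640/2.1 = 18870 N.

P_allow = 18.9 kN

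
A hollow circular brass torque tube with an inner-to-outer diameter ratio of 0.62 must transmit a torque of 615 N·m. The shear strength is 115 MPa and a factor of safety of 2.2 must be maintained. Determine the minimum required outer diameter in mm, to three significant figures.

d_o = 41.3 mm

τ_allow = 115/2.2 = 52.27 MPa.
For a hollow shaft τ = 16T/[πd_o³(1−k⁴)] with k = 0.62, so 1−k⁴ = 0.8522.
d_o³ = 16T/[π τ_allow (1−k⁴)] = 16×615000/(π×52.27×0.8522) = 70310 mm³.
d_o = 41.27 mm.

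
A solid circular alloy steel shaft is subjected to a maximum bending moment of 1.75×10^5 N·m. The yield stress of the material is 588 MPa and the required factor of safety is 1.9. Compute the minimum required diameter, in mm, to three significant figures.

σ_allow = 588/1.9 = 309.5 MPa.
For a solid circular section σ = 32M/(πd³), so d³ = 32M/(π σ_allow) = 32×1.7500×10^8/(π×309.5) = 5.760×10^6 mm³.
d = 179.3 mm.

d = 179 mm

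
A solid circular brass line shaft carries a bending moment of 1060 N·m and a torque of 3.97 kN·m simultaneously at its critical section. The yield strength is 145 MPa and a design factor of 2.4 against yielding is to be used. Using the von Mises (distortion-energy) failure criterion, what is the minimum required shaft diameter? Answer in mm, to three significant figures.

d = 84.7 mm

σ_allow = σ_y/n = 145/2.4 = 60.42 MPa.
For a solid shaft σ_b = 32M/(πd³) and τ = 16T/(πd³), so the von Mises stress is σ' = (16/πd³)·√(4M²+3T²).
√(4M²+3T²) = √(4×(1.060×10^6)² + 3×(3.970×10^6)²) = 7.196×10^6 N·mm.
d³ = 16×7.196×10^6/(π×60.42) = 606600 mm³.
d = 84.65 mm.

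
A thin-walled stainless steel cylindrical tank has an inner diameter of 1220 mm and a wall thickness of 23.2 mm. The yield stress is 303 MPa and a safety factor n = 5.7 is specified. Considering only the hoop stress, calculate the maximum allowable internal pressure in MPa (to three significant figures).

σ_allow = 303/5.7 = 53.16 MPa.
σ_h = pD/(2t) → p_allow = 2σ_allow t/D = 2×53.16×23.2/1220 = 2.022 MPa.

p_allow = 2.02 MPa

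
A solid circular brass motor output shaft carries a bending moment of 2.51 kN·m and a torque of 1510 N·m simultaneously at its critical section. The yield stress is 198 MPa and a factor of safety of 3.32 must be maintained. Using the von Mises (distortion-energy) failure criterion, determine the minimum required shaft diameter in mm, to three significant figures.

σ_allow = σ_y/n = 198/3.32 = 59.64 MPa.
For a solid shaft σ_b = 32M/(πd³) and τ = 16T/(πd³), so the von Mises stress is σ' = (16/πd³)·√(4M²+3T²).
√(4M²+3T²) = √(4×(2.510×10^6)² + 3×(1.510×10^6)²) = 5.660×10^6 N·mm.
d³ = 16×5.660×10^6/(π×59.64) = 483400 mm³.
d = 78.48 mm.

d = 78.5 mm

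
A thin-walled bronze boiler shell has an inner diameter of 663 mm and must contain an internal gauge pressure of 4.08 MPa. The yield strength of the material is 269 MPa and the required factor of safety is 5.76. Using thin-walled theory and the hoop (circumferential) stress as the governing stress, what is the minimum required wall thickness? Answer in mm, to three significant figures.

t = 29.0 mm

σ_allow = 269/5.76 = 46.70 MPa.
Hoop stress σ_h = pD/(2t), so t = pD/(2σ_allow) = 4.08×663/(2×46.70) = 28.96 mm.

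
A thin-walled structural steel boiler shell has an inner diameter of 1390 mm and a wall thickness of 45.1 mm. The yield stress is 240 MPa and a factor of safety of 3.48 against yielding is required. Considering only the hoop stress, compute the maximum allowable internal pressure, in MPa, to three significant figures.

p_allow = 4.48 MPa

σ_allow = 240/3.48 = 68.97 MPa.
σ_h = pD/(2t) → p_allow = 2σ_allow t/D = 2×68.97×45.1/1390 = 4.475 MPa.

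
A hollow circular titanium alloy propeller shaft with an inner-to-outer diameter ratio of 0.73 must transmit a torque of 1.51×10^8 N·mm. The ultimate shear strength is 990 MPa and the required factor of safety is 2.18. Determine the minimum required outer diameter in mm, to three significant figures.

τ_allow = 990/2.18 = 454.1 MPa.
For a hollow shaft τ = 16T/[πd_o³(1−k⁴)] with k = 0.73, so 1−k⁴ = 0.7160.
d_o³ = 16T/[π τ_allow (1−k⁴)] = 16×1.5100×10^8/(π×454.1×0.7160) = 2.365×10^6 mm³.
d_o = 133.2 mm.

d_o = 133 mm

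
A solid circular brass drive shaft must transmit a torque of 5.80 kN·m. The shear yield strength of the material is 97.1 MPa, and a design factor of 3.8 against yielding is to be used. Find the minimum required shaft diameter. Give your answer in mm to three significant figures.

Allowable shear stress τ_allow = 97.1/3.8 = 25.55 MPa.
For a solid shaft τ = 16T/(πd³), so d³ = 16T/(π τ_allow) = 16×5800000/(π×25.55) = 1.156×10^6 mm³.
d = (1.156×10^6)^(1/3) = 105.0 mm.

d = 105 mm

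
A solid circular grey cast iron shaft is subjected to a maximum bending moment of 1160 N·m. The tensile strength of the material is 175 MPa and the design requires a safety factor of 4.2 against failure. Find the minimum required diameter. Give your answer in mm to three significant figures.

σ_allow = 175/4.2 = 41.67 MPa.
For a solid circular section σ = 32M/(πd³), so d³ = 32M/(π σ_allow) = 32×1160000/(π×41.67) = 283600 mm³.
d = 65.70 mm.

d = 65.7 mm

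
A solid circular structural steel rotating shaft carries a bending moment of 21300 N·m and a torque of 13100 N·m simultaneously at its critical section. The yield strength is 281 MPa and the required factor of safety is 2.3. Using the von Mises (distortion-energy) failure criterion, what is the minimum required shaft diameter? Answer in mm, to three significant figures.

σ_allow = σ_y/n = 281/2.3 = 122.2 MPa.
For a solid shaft σ_b = 32M/(πd³) and τ = 16T/(πd³), so the von Mises stress is σ' = (16/πd³)·√(4M²+3T²).
√(4M²+3T²) = √(4×(2.130×10^7)² + 3×(1.310×10^7)²) = 4.827×10^7 N·mm.
d³ = 16×4.827×10^7/(π×122.2) = 2.012×10^6 mm³.
d = 126.2 mm.

d = 126 mm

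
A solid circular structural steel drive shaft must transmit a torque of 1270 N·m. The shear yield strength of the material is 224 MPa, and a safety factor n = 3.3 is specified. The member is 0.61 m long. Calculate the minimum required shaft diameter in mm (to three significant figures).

Allowable shear stress τ_allow = 224/3.3 = 67.88 MPa.
For a solid shaft τ = 16T/(πd³), so d³ = 16T/(π τ_allow) = 16×1270000/(π×67.88) = 95290 mm³.
d = (95290)^(1/3) = 45.68 mm.

d = 45.7 mm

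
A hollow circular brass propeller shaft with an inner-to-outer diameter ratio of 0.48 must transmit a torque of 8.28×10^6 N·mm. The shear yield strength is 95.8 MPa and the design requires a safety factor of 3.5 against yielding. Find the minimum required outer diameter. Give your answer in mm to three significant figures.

d_o = 118 mm

τ_allow = 95.8/3.5 = 27.37 MPa.
For a hollow shaft τ = 16T/[πd_o³(1−k⁴)] with k = 0.48, so 1−k⁴ = 0.9469.
d_o³ = 16T/[π τ_allow (1−k⁴)] = 16×8280000/(π×27.37×0.9469) = 1.627×10^6 mm³.
d_o = 117.6 mm.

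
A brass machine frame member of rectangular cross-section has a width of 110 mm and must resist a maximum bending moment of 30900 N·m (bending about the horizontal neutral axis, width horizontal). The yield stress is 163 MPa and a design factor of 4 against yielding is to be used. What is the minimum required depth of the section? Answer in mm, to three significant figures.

h = 203 mm

σ_allow = 163/4 = 40.75 MPa.
For a rectangular section σ = 6M/(bh²), so h² = 6M/(b σ_allow) = 6×3.0900×10^7/(110×40.75) = 41360 mm².
h = 203.4 mm.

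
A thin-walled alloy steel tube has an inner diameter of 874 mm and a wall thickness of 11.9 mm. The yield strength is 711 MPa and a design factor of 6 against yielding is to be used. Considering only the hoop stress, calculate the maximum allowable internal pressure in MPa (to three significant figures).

σ_allow = 711/6 = 118.5 MPa.
σ_h = pD/(2t) → p_allow = 2σ_allow t/D = 2×118.5×11.9/874 = 3.227 MPa.

p_allow = 3.23 MPa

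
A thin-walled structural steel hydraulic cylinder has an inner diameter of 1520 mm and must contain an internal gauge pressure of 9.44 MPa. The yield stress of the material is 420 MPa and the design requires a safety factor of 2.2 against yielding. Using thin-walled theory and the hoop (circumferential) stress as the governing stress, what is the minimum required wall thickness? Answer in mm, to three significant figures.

σ_allow = 420/2.2 = 190.9 MPa.
Hoop stress σ_h = pD/(2t), so t = pD/(2σ_allow) = 9.44×1520/(2×190.9) = 37.58 mm.

t = 37.6 mm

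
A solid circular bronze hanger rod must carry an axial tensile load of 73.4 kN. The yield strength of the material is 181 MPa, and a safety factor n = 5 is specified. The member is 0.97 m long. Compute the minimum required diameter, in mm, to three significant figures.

d = 50.8 mm

Allowable stress σ_allow = 181/5 = 36.20 MPa.
Required area A = F/σ_allow = 73400/36.20 = 2028 mm².
A = πd²/4 → d = √(4A/π) = 50.81 mm.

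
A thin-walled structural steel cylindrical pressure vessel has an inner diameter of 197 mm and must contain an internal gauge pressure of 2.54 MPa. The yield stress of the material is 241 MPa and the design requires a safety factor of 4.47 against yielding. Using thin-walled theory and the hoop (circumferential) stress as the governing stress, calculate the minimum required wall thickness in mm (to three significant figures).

σ_allow = 241/4.47 = 53.91 MPa.
Hoop stress σ_h = pD/(2t), so t = pD/(2σ_allow) = 2.54×197/(2×53.91) = 4.640 mm.

t = 4.64 mm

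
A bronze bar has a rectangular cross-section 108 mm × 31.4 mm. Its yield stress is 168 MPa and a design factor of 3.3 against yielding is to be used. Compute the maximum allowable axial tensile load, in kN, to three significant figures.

σ_allow = 168/3.3 = 50.91 MPa.
A = 108×31.4 = 3391 mm².
F_allow = σ_allow × A = 50.91×3391 = 172600 N.

F_allow = 173 kN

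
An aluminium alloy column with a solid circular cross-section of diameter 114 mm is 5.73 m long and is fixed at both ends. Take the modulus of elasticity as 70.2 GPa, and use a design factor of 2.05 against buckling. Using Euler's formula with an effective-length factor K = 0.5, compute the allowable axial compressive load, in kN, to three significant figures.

P_allow = 341 kN

I = πd⁴/64 = π×114⁴/64 = 8.291×10^6 mm⁴.
Effective length L_e = KL = 0.5×5.73 m = 2865 mm.
Euler critical load P_cr = π²EI/L_e² = π²×70200×8.291×10^6/2865² = 699800 N.
P_allow = P_cr/n = 699800/2.05 = 341400 N.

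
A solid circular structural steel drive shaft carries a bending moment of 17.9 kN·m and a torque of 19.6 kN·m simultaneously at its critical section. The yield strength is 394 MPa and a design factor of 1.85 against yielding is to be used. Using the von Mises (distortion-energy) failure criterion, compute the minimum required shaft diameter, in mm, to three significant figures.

d = 106 mm

σ_allow = σ_y/n = 394/1.85 = 213.0 MPa.
For a solid shaft σ_b = 32M/(πd³) and τ = 16T/(πd³), so the von Mises stress is σ' = (16/πd³)·√(4M²+3T²).
√(4M²+3T²) = √(4×(1.790×10^7)² + 3×(1.960×10^7)²) = 4.934×10^7 N·mm.
d³ = 16×4.934×10^7/(π×213.0) = 1.180×10^6 mm³.
d = 105.7 mm.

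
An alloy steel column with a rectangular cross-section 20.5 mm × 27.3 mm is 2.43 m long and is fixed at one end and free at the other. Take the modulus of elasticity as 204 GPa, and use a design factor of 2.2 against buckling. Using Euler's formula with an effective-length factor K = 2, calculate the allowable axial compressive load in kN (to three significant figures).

Buckling occurs about the weak axis: I_min = h·b³/12 = 27.3×20.5³/12 = 19600 mm⁴ (b = 20.5 mm is the smaller dimension).
Effective length L_e = KL = 2×2.43 m = 4860 mm.
Euler critical load P_cr = π²EI/L_e² = π²×204000×19600/4860² = 1671 N.
P_allow = P_cr/n = 1671/2.2 = 759.4 N.

P_allow = 0.759 kN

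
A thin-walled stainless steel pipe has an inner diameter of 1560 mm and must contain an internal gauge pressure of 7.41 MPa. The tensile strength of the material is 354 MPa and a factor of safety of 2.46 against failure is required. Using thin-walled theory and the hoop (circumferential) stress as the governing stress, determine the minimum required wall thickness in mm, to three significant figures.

σ_allow = 354/2.46 = 143.9 MPa.
Hoop stress σ_h = pD/(2t), so t = pD/(2σ_allow) = 7.41×1560/(2×143.9) = 40.16 mm.

t = 40.2 mm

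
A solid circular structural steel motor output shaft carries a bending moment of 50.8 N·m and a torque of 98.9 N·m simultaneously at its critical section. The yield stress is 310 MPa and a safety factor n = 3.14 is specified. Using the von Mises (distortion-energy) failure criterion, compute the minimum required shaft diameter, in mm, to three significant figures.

σ_allow = σ_y/n = 310/3.14 = 98.73 MPa.
For a solid shaft σ_b = 32M/(πd³) and τ = 16T/(πd³), so the von Mises stress is σ' = (16/πd³)·√(4M²+3T²).
√(4M²+3T²) = √(4×(50800)² + 3×(98900)²) = 199200 N·mm.
d³ = 16×199200/(π×98.73) = 10270 mm³.
d = 21.74 mm.

d = 21.7 mm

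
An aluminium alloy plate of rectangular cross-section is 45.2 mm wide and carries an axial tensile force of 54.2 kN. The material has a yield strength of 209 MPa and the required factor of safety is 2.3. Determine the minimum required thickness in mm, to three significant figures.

σ_allow = 209/2.3 = 90.87 MPa.
Required area A = F/σ_allow = 54200/90.87 = 596.5 mm².
t = A/w = 596.5/45.2 = 13.20 mm.

t = 13.2 mm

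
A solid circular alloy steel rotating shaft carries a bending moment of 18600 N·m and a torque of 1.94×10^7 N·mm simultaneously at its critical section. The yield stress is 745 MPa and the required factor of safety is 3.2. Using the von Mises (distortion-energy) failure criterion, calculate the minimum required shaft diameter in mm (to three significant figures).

d = 103 mm

σ_allow = σ_y/n = 745/3.2 = 232.8 MPa.
For a solid shaft σ_b = 32M/(πd³) and τ = 16T/(πd³), so the von Mises stress is σ' = (16/πd³)·√(4M²+3T²).
√(4M²+3T²) = √(4×(1.860×10^7)² + 3×(1.940×10^7)²) = 5.013×10^7 N·mm.
d³ = 16×5.013×10^7/(π×232.8) = 1.097×10^6 mm³.
d = 103.1 mm.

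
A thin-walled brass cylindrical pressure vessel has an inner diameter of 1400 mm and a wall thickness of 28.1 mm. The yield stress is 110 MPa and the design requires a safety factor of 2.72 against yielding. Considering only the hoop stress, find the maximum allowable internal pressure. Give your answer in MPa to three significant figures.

σ_allow = 110/2.72 = 40.44 MPa.
σ_h = pD/(2t) → p_allow = 2σ_allow t/D = 2×40.44×28.1/1400 = 1.623 MPa.

p_allow = 1.62 MPa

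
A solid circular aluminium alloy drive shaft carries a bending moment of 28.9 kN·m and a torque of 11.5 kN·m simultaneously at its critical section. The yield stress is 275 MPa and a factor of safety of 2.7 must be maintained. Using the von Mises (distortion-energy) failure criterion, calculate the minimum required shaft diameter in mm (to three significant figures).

d = 145 mm

σ_allow = σ_y/n = 275/2.7 = 101.9 MPa.
For a solid shaft σ_b = 32M/(πd³) and τ = 16T/(πd³), so the von Mises stress is σ' = (16/πd³)·√(4M²+3T²).
√(4M²+3T²) = √(4×(2.890×10^7)² + 3×(1.150×10^7)²) = 6.114×10^7 N·mm.
d³ = 16×6.114×10^7/(π×101.9) = 3.057×10^6 mm³.
d = 145.1 mm.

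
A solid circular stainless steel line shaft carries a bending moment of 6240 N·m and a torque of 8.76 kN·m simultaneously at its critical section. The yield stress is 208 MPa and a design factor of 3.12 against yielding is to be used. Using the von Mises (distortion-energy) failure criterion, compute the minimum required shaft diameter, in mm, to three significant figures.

d = 114 mm

σ_allow = σ_y/n = 208/3.12 = 66.67 MPa.
For a solid shaft σ_b = 32M/(πd³) and τ = 16T/(πd³), so the von Mises stress is σ' = (16/πd³)·√(4M²+3T²).
√(4M²+3T²) = √(4×(6.240×10^6)² + 3×(8.760×10^6)²) = 1.965×10^7 N·mm.
d³ = 16×1.965×10^7/(π×66.67) = 1.501×10^6 mm³.
d = 114.5 mm.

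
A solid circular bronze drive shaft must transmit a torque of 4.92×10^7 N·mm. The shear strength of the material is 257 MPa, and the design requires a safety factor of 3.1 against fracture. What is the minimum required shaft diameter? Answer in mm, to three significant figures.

d = 145 mm

Allowable shear stress τ_allow = 257/3.1 = 82.90 MPa.
For a solid shaft τ = 16T/(πd³), so d³ = 16T/(π τ_allow) = 16×4.9200×10^7/(π×82.90) = 3.022×10^6 mm³.
d = (3.022×10^6)^(1/3) = 144.6 mm.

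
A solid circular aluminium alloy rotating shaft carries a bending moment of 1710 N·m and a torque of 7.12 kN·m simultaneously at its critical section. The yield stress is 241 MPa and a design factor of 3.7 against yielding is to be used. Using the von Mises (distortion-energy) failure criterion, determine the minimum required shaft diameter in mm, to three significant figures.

σ_allow = σ_y/n = 241/3.7 = 65.14 MPa.
For a solid shaft σ_b = 32M/(πd³) and τ = 16T/(πd³), so the von Mises stress is σ' = (16/πd³)·√(4M²+3T²).
√(4M²+3T²) = √(4×(1.710×10^6)² + 3×(7.120×10^6)²) = 1.280×10^7 N·mm.
d³ = 16×1.280×10^7/(π×65.14) = 1.001×10^6 mm³.
d = 100.0 mm.

d = 100 mm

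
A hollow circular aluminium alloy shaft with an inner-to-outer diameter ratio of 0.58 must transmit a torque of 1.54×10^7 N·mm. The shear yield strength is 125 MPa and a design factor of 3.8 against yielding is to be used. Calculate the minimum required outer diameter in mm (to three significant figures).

d_o = 139 mm

τ_allow = 125/3.8 = 32.89 MPa.
For a hollow shaft τ = 16T/[πd_o³(1−k⁴)] with k = 0.58, so 1−k⁴ = 0.8868.
d_o³ = 16T/[π τ_allow (1−k⁴)] = 16×1.5400×10^7/(π×32.89×0.8868) = 2.689×10^6 mm³.
d_o = 139.1 mm.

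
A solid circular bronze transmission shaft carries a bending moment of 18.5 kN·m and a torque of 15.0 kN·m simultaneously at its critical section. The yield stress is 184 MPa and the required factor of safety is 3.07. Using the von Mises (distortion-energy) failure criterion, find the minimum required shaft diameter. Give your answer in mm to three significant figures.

d = 157 mm

σ_allow = σ_y/n = 184/3.07 = 59.93 MPa.
For a solid shaft σ_b = 32M/(πd³) and τ = 16T/(πd³), so the von Mises stress is σ' = (16/πd³)·√(4M²+3T²).
√(4M²+3T²) = √(4×(1.850×10^7)² + 3×(1.500×10^7)²) = 4.521×10^7 N·mm.
d³ = 16×4.521×10^7/(π×59.93) = 3.842×10^6 mm³.
d = 156.6 mm.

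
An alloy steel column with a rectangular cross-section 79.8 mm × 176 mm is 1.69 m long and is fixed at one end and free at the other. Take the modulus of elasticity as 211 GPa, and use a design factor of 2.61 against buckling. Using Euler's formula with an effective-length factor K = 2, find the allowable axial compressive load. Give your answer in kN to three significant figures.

Buckling occurs about the weak axis: I_min = h·b³/12 = 176×79.8³/12 = 7.453×10^6 mm⁴ (b = 79.8 mm is the smaller dimension).
Effective length L_e = KL = 2×1.69 m = 3380 mm.
Euler critical load P_cr = π²EI/L_e² = π²×211000×7.453×10^6/3380² = 1.359×10^6 N.
P_allow = P_cr/n = 1.359×10^6/2.61 = 520500 N.

P_allow = 521 kN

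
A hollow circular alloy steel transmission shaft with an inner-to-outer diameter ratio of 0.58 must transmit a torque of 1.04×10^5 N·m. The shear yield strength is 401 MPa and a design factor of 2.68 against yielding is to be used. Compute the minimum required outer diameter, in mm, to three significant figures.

d_o = 159 mm

τ_allow = 401/2.68 = 149.6 MPa.
For a hollow shaft τ = 16T/[πd_o³(1−k⁴)] with k = 0.58, so 1−k⁴ = 0.8868.
d_o³ = 16T/[π τ_allow (1−k⁴)] = 16×1.0400×10^8/(π×149.6×0.8868) = 3.992×10^6 mm³.
d_o = 158.6 mm.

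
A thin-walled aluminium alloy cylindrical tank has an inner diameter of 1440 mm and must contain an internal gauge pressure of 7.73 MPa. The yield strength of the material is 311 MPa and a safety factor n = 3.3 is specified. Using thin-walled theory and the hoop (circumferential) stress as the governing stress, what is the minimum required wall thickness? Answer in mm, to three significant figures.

σ_allow = 311/3.3 = 94.24 MPa.
Hoop stress σ_h = pD/(2t), so t = pD/(2σ_allow) = 7.73×1440/(2×94.24) = 59.06 mm.

t = 59.1 mm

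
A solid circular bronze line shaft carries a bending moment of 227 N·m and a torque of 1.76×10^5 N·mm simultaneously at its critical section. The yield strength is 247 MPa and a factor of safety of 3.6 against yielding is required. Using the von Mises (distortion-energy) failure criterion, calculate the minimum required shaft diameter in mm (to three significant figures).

d = 34.4 mm

σ_allow = σ_y/n = 247/3.6 = 68.61 MPa.
For a solid shaft σ_b = 32M/(πd³) and τ = 16T/(πd³), so the von Mises stress is σ' = (16/πd³)·√(4M²+3T²).
√(4M²+3T²) = √(4×(227000)² + 3×(176000)²) = 546800 N·mm.
d³ = 16×546800/(π×68.61) = 40590 mm³.
d = 34.37 mm.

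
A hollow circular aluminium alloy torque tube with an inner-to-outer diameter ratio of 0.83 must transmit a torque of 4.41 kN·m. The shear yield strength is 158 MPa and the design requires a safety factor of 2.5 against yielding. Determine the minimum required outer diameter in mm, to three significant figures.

d_o = 87.8 mm

τ_allow = 158/2.5 = 63.20 MPa.
For a hollow shaft τ = 16T/[πd_o³(1−k⁴)] with k = 0.83, so 1−k⁴ = 0.5254.
d_o³ = 16T/[π τ_allow (1−k⁴)] = 16×4410000/(π×63.20×0.5254) = 676400 mm³.
d_o = 87.78 mm.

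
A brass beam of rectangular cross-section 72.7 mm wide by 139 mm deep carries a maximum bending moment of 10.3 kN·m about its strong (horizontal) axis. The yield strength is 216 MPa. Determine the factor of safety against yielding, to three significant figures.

n = 4.91

Section modulus S = bh²/6 = 72.7×139²/6 = 234100 mm³.
σ = M/S = 1.0300×10^7/234100 = 44.00 MPa.
n = 216/44.00 = 4.909.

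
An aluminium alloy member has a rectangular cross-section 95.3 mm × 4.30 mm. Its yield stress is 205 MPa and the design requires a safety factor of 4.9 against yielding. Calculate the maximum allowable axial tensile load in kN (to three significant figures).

F_allow = 17.1 kN

σ_allow = 205/4.9 = 41.84 MPa.
A = 95.3×4.30 = 409.8 mm².
F_allow = σ_allow × A = 41.84×409.8 = 17140 N.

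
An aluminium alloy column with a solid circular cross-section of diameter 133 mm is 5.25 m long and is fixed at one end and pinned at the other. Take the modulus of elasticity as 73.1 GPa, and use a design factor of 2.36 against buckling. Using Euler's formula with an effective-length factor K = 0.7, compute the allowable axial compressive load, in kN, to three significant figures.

I = πd⁴/64 = π×133⁴/64 = 1.536×10^7 mm⁴.
Effective length L_e = KL = 0.7×5.25 m = 3675 mm.
Euler critical load P_cr = π²EI/L_e² = π²×73100×1.536×10^7/3675² = 820500 N.
P_allow = P_cr/n = 820500/2.36 = 347700 N.

P_allow = 348 kN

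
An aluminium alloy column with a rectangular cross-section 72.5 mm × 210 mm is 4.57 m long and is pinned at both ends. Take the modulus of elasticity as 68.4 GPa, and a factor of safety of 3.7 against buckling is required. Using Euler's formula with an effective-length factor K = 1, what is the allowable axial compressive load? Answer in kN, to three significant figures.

P_allow = 58.3 kN

Buckling occurs about the weak axis: I_min = h·b³/12 = 210×72.5³/12 = 6.669×10^6 mm⁴ (b = 72.5 mm is the smaller dimension).
Effective length L_e = KL = 1×4.57 m = 4570 mm.
Euler critical load P_cr = π²EI/L_e² = π²×68400×6.669×10^6/4570² = 215600 N.
P_allow = P_cr/n = 215600/3.7 = 58260 N.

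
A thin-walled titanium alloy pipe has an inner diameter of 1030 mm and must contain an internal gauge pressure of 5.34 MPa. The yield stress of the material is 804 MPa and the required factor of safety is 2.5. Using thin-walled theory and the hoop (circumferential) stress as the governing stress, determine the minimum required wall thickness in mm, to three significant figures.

t = 8.55 mm

σ_allow = 804/2.5 = 321.6 MPa.
Hoop stress σ_h = pD/(2t), so t = pD/(2σ_allow) = 5.34×1030/(2×321.6) = 8.551 mm.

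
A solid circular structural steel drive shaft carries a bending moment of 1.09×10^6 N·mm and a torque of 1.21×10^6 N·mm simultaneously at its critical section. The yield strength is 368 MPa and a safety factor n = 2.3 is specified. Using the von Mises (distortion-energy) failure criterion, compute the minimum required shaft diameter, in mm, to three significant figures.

σ_allow = σ_y/n = 368/2.3 = 160.0 MPa.
For a solid shaft σ_b = 32M/(πd³) and τ = 16T/(πd³), so the von Mises stress is σ' = (16/πd³)·√(4M²+3T²).
√(4M²+3T²) = √(4×(1.090×10^6)² + 3×(1.210×10^6)²) = 3.024×10^6 N·mm.
d³ = 16×3.024×10^6/(π×160.0) = 96260 mm³.
d = 45.83 mm.

d = 45.8 mm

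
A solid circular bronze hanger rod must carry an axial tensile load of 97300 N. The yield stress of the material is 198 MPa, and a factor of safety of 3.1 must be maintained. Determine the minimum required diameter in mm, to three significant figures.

d = 44.0 mm

Allowable stress σ_allow = 198/3.1 = 63.87 MPa.
Required area A = F/σ_allow = 97300/63.87 = 1523 mm².
A = πd²/4 → d = √(4A/π) = 44.04 mm.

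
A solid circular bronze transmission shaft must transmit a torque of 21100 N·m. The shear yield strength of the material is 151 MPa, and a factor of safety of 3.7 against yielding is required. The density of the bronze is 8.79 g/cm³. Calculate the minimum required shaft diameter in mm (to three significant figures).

d = 138 mm

Allowable shear stress τ_allow = 151/3.7 = 40.81 MPa.
For a solid shaft τ = 16T/(πd³), so d³ = 16T/(π τ_allow) = 16×2.1100×10^7/(π×40.81) = 2.633×10^6 mm³.
d = (2.633×10^6)^(1/3) = 138.1 mm.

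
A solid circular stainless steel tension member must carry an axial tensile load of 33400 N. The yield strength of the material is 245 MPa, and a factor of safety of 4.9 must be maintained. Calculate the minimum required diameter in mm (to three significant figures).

Allowable stress σ_allow = 245/4.9 = 50.00 MPa.
Required area A = F/σ_allow = 33400/50.00 = 668.0 mm².
A = πd²/4 → d = √(4A/π) = 29.16 mm.

d = 29.2 mm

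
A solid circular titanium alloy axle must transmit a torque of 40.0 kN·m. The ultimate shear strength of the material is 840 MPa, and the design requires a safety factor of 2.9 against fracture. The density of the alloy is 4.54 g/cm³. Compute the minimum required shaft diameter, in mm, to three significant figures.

Allowable shear stress τ_allow = 840/2.9 = 289.7 MPa.
For a solid shaft τ = 16T/(πd³), so d³ = 16T/(π τ_allow) = 16×4.0000×10^7/(π×289.7) = 703300 mm³.
d = (703300)^(1/3) = 88.93 mm.

d = 88.9 mm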